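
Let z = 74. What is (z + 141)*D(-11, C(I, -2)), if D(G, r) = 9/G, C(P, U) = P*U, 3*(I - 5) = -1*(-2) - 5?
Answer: -1935/11 ≈ -175.91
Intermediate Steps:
I = 4 (I = 5 + (-1*(-2) - 5)/3 = 5 + (2 - 5)/3 = 5 + (1/3)*(-3) = 5 - 1 = 4)
(z + 141)*D(-11, C(I, -2)) = (74 + 141)*(9/(-11)) = 215*(9*(-1/11)) = 215*(-9/11) = -1935/11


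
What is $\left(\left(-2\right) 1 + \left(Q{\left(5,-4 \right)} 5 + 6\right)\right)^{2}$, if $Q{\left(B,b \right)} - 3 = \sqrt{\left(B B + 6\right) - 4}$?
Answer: $1036 + 570 \sqrt{3} \approx 2023.3$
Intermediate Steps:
$Q{\left(B,b \right)} = 3 + \sqrt{2 + B^{2}}$ ($Q{\left(B,b \right)} = 3 + \sqrt{\left(B B + 6\right) - 4} = 3 + \sqrt{\left(B^{2} + 6\right) - 4} = 3 + \sqrt{\left(6 + B^{2}\right) - 4} = 3 + \sqrt{2 + B^{2}}$)
$\left(\left(-2\right) 1 + \left(Q{\left(5,-4 \right)} 5 + 6\right)\right)^{2} = \left(\left(-2\right) 1 + \left(\left(3 + \sqrt{2 + 5^{2}}\right) 5 + 6\right)\right)^{2} = \left(-2 + \left(\left(3 + \sqrt{2 + 25}\right) 5 + 6\right)\right)^{2} = \left(-2 + \left(\left(3 + \sqrt{27}\right) 5 + 6\right)\right)^{2} = \left(-2 + \left(\left(3 + 3 \sqrt{3}\right) 5 + 6\right)\right)^{2} = \left(-2 + \left(\left(15 + 15 \sqrt{3}\right) + 6\right)\right)^{2} = \left(-2 + \left(21 + 15 \sqrt{3}\right)\right)^{2} = \left(19 + 15 \sqrt{3}\right)^{2}$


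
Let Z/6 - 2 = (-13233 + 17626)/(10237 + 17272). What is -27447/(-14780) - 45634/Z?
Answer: -9272112806189/2634283740 ≈ -3519.8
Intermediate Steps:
Z = 356466/27509 (Z = 12 + 6*((-13233 + 17626)/(10237 + 17272)) = 12 + 6*(4393/27509) = 12 + 26358/27509 = 356466/27509 ≈ 12.958)
-27447/(-14780) - 45634/Z = -27447/(-14780) - 45634/356466/27509 = -27447*(-1/14780) - 45634*27509/356466 = 27447/14780 - 627672853/178233 = -9272112806189/2634283740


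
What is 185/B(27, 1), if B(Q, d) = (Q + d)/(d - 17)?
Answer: -740/7 ≈ -105.71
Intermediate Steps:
B(Q, d) = (Q + d)/(-17 + d)
185/B(27, 1) = 185/(((27 + 1)/(-17 + 1))) = 185/((28/(-16))) = 185/((-1/16*28)) = 185/(-7/4) = 185*(-4/7) = -740/7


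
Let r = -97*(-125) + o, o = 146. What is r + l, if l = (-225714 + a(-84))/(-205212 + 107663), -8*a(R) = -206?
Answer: 4788997869/390196 ≈ 12273.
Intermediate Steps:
a(R) = 103/4 (a(R) = -⅛*(-206) = 103/4)
r = 12271 (r = -97*(-125) + 146 = 12125 + 146 = 12271)
l = 902753/390196 (l = (-225714 + 103/4)/(-205212 + 107663) = -902753/4/(-97549) = -902753/4*(-1/97549) = 902753/390196 ≈ 2.3136)
r + l = 12271 + 902753/390196 = 4788997869/390196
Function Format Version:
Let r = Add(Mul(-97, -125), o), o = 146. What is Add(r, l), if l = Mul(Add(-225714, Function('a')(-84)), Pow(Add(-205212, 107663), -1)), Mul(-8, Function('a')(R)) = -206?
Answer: Rational(4788997869, 390196) ≈ 12273.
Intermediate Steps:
Function('a')(R) = Rational(103, 4) (Function('a')(R) = Mul(Rational(-1, 8), -206) = Rational(103, 4))
r = 12271 (r = Add(Mul(-97, -125), 146) = Add(12125, 146) = 12271)
l = Rational(902753, 390196) (l = Mul(Add(-225714, Rational(103, 4)), Pow(Add(-205212, 107663), -1)) = Mul(Rational(-902753, 4), Pow(-97549, -1)) = Mul(Rational(-902753, 4), Rational(-1, 97549)) = Rational(902753, 390196) ≈ 2.3136)
Add(r, l) = Add(12271, Rational(902753, 390196)) = Rational(4788997869, 390196)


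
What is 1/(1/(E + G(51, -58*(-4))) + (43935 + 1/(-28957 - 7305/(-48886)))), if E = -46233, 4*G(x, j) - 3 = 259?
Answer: 130708003763995/5742656138026062321 ≈ 2.2761e-5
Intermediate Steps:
G(x, j) = 131/2 (G(x, j) = 3/4 + (1/4)*259 = 3/4 + 259/4 = 131/2)
1/(1/(E + G(51, -58*(-4))) + (43935 + 1/(-28957 - 7305/(-48886)))) = 1/(1/(-46233 + 131/2) + (43935 + 1/(-28957 - 7305/(-48886)))) = 1/(1/(-92335/2) + (43935 + 1/(-28957 - 7305*(-1/48886)))) = 1/(-2/92335 + (43935 + 1/(-28957 + 7305/48886))) = 1/(-2/92335 + (43935 + 1/(-1415584597/48886))) = 1/(-2/92335 + (43935 - 48886/1415584597)) = 1/(-2/92335 + 62193709220309/1415584597) = 1/(5742656138026062321/130708003763995) = 130708003763995/5742656138026062321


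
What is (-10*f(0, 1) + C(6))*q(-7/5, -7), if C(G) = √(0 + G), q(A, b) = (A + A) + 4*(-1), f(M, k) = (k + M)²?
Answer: 68 - 34*√6/5 ≈ 51.343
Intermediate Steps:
f(M, k) = (M + k)²
q(A, b) = -4 + 2*A (q(A, b) = 2*A - 4 = -4 + 2*A)
C(G) = √G
(-10*f(0, 1) + C(6))*q(-7/5, -7) = (-10*(0 + 1)² + √6)*(-4 + 2*(-7/5)) = (-10*1² + √6)*(-4 + 2*(-7*⅕)) = (-10*1 + √6)*(-4 + 2*(-7/5)) = (-10 + √6)*(-4 - 14/5) = (-10 + √6)*(-34/5) = 68 - 34*√6/5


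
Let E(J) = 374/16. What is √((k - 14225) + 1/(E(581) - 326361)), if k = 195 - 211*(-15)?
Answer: I*√74053229285257473/2610701 ≈ 104.24*I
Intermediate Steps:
k = 3360 (k = 195 + 3165 = 3360)
E(J) = 187/8 (E(J) = 374*(1/16) = 187/8)
√((k - 14225) + 1/(E(581) - 326361)) = √((3360 - 14225) + 1/(187/8 - 326361)) = √(-10865 + 1/(-2610701/8)) = √(-10865 - 8/2610701) = √(-28365266373/2610701) = I*√74053229285257473/2610701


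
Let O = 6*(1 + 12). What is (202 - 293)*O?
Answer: -7098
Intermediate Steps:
O = 78 (O = 6*13 = 78)
(202 - 293)*O = (202 - 293)*78 = -91*78 = -7098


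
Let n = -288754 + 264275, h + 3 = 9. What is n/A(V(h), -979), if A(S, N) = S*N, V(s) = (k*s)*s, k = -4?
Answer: -24479/140976 ≈ -0.17364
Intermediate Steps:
h = 6 (h = -3 + 9 = 6)
V(s) = -4*s² (V(s) = (-4*s)*s = -4*s²)
A(S, N) = N*S
n = -24479
n/A(V(h), -979) = -24479/((-(-3916)*6²)) = -24479/((-(-3916)*36)) = -24479/((-979*(-144))) = -24479/140976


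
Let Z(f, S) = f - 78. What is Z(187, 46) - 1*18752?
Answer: -18643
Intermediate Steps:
Z(f, S) = -78 + f
Z(187, 46) - 1*18752 = (-78 + 187) - 1*18752 = 109 - 18752 = -18643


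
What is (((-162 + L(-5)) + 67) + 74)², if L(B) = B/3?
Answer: 4624/9 ≈ 513.78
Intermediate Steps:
L(B) = B/3 (L(B) = B*(⅓) = B/3)
(((-162 + L(-5)) + 67) + 74)² = (((-162 + (⅓)*(-5)) + 67) + 74)² = (((-162 - 5/3) + 67) + 74)² = ((-491/3 + 67) + 74)² = (-290/3 + 74)² = (-68/3)² = 4624/9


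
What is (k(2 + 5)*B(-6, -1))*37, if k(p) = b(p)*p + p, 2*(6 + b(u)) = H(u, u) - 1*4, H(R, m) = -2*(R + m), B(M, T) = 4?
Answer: -21756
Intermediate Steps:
H(R, m) = -2*R - 2*m
b(u) = -8 - 2*u (b(u) = -6 + ((-2*u - 2*u) - 1*4)/2 = -6 + (-4*u - 4)/2 = -6 + (-4 - 4*u)/2 = -6 + (-2 - 2*u) = -8 - 2*u)
k(p) = p + p*(-8 - 2*p) (k(p) = (-8 - 2*p)*p + p = p*(-8 - 2*p) + p = p + p*(-8 - 2*p))
(k(2 + 5)*B(-6, -1))*37 = (((2 + 5)*(-7 - 2*(2 + 5)))*4)*37 = ((7*(-7 - 2*7))*4)*37 = ((7*(-7 - 14))*4)*37 = ((7*(-21))*4)*37 = -147*4*37 = -588*37 = -21756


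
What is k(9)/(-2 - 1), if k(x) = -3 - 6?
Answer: 3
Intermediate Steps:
k(x) = -9
k(9)/(-2 - 1) = -9/(-2 - 1) = -9/(-3) = -⅓*(-9) = 3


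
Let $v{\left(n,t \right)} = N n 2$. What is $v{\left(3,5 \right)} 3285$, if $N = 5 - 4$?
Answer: $19710$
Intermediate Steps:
$N = 1$
$v{\left(n,t \right)} = 2 n$ ($v{\left(n,t \right)} = 1 n 2 = n 2 = 2 n$)
$v{\left(3,5 \right)} 3285 = 2 \cdot 3 \cdot 3285 = 6 \cdot 3285 = 19710$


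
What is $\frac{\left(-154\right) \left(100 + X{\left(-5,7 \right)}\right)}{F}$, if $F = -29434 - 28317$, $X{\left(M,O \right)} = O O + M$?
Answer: $\frac{22176}{57751} \approx 0.38399$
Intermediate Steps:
$X{\left(M,O \right)} = M + O^{2}$ ($X{\left(M,O \right)} = O^{2} + M = M + O^{2}$)
$F = -57751$
$\frac{\left(-154\right) \left(100 + X{\left(-5,7 \right)}\right)}{F} = \frac{\left(-154\right) \left(100 - \left(5 - 7^{2}\right)\right)}{-57751} = - 154 \left(100 + \left(-5 + 49\right)\right) \left(- \frac{1}{57751}\right) = - 154 \left(100 + 44\right) \left(- \frac{1}{57751}\right) = \left(-154\right) 144 \left(- \frac{1}{57751}\right) = \left(-22176\right) \left(- \frac{1}{57751}\right) = \frac{22176}{57751}$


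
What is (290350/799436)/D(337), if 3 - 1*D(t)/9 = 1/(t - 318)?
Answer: 2758325/201457872 ≈ 0.013692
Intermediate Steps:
D(t) = 27 - 9/(-318 + t) (D(t) = 27 - 9/(t - 318) = 27 - 9/(-318 + t))
(290350/799436)/D(337) = (290350/799436)/((9*(-955 + 3*337)/(-318 + 337))) = (290350*(1/799436))/((9*(-955 + 1011)/19)) = 145175/(399718*((9*(1/19)*56))) = 145175/(399718*(504/19)) = (145175/399718)*(19/504) = 2758325/201457872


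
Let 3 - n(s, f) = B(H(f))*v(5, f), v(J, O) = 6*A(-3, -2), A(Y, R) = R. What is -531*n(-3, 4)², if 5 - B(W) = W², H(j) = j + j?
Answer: -263920275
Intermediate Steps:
H(j) = 2*j
v(J, O) = -12 (v(J, O) = 6*(-2) = -12)
B(W) = 5 - W²
n(s, f) = 63 - 48*f² (n(s, f) = 3 - (5 - (2*f)²)*(-12) = 3 - (5 - 4*f²)*(-12) = 3 - (-60 + 48*f²) = 3 + (60 - 48*f²) = 63 - 48*f²)
-531*n(-3, 4)² = -531*(63 - 48*4²)² = -531*(63 - 48*16)² = -531*(63 - 768)² = -531*(-705)² = -531*497025 = -263920275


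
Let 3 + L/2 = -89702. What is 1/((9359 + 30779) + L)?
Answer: -1/139272 ≈ -7.1802e-6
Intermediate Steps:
L = -179410 (L = -6 + 2*(-89702) = -6 - 179404 = -179410)
1/((9359 + 30779) + L) = 1/((9359 + 30779) - 179410) = 1/(40138 - 179410) = 1/(-139272) = -1/139272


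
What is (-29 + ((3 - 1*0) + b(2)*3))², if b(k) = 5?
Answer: 121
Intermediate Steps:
(-29 + ((3 - 1*0) + b(2)*3))² = (-29 + ((3 - 1*0) + 5*3))² = (-29 + ((3 + 0) + 15))² = (-29 + (3 + 15))² = (-29 + 18)² = (-11)² = 121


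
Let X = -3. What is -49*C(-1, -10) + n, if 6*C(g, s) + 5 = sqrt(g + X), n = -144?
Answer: -619/6 - 49*I/3 ≈ -103.17 - 16.333*I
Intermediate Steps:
C(g, s) = -5/6 + sqrt(-3 + g)/6 (C(g, s) = -5/6 + sqrt(g - 3)/6 = -5/6 + sqrt(-3 + g)/6)
-49*C(-1, -10) + n = -49*(-5/6 + sqrt(-3 - 1)/6) - 144 = -49*(-5/6 + sqrt(-4)/6) - 144 = -49*(-5/6 + (2*I)/6) - 144 = -49*(-5/6 + I/3) - 144 = (245/6 - 49*I/3) - 144 = -619/6 - 49*I/3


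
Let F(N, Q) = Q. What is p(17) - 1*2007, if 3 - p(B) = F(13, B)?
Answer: -2021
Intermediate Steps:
p(B) = 3 - B
p(17) - 1*2007 = (3 - 1*17) - 1*2007 = (3 - 17) - 2007 = -14 - 2007 = -2021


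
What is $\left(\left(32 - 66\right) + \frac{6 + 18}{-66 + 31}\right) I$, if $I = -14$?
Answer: $\frac{2428}{5} \approx 485.6$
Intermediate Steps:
$\left(\left(32 - 66\right) + \frac{6 + 18}{-66 + 31}\right) I = \left(\left(32 - 66\right) + \frac{6 + 18}{-66 + 31}\right) \left(-14\right) = \left(-34 + \frac{24}{-35}\right) \left(-14\right) = \left(-34 + 24 \left(- \frac{1}{35}\right)\right) \left(-14\right) = \left(-34 - \frac{24}{35}\right) \left(-14\right) = \left(- \frac{1214}{35}\right) \left(-14\right) = \frac{2428}{5}$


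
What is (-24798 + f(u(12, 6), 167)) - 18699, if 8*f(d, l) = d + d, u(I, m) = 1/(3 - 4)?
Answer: -173989/4 ≈ -43497.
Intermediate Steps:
u(I, m) = -1 (u(I, m) = 1/(-1) = -1)
f(d, l) = d/4 (f(d, l) = (d + d)/8 = (2*d)/8 = d/4)
(-24798 + f(u(12, 6), 167)) - 18699 = (-24798 + (1/4)*(-1)) - 18699 = (-24798 - 1/4) - 18699 = -99193/4 - 18699 = -173989/4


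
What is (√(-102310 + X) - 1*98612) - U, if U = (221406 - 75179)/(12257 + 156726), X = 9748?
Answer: -16663897823/168983 + I*√92562 ≈ -98613.0 + 304.24*I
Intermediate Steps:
U = 146227/168983 ≈ 0.86534
(√(-102310 + X) - 1*98612) - U = (√(-102310 + 9748) - 1*98612) - 1*146227/168983 = (√(-92562) - 98612) - 146227/168983 = (I*√92562 - 98612) - 146227/168983 = (-98612 + I*√92562) - 146227/168983 = -16663897823/168983 + I*√92562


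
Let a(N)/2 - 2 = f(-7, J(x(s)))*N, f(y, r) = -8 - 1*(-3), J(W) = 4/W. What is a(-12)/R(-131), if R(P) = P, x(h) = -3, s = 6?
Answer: -124/131 ≈ -0.94656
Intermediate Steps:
f(y, r) = -5 (f(y, r) = -8 + 3 = -5)
a(N) = 4 - 10*N (a(N) = 4 + 2*(-5*N) = 4 - 10*N)
a(-12)/R(-131) = (4 - 10*(-12))/(-131) = (4 + 120)*(-1/131) = 124*(-1/131) = -124/131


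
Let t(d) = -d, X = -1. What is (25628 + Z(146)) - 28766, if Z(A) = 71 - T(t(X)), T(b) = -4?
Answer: -3063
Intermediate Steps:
Z(A) = 75 (Z(A) = 71 - 1*(-4) = 71 + 4 = 75)
(25628 + Z(146)) - 28766 = (25628 + 75) - 28766 = 25703 - 28766 = -3063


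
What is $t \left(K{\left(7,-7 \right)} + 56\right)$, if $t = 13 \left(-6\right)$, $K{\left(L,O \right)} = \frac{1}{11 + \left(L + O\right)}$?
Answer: $- \frac{48126}{11} \approx -4375.1$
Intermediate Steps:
$K{\left(L,O \right)} = \frac{1}{11 + L + O}$
$t = -78$
$t \left(K{\left(7,-7 \right)} + 56\right) = - 78 \left(\frac{1}{11 + 7 - 7} + 56\right) = - 78 \left(\frac{1}{11} + 56\right) = \left(-78\right) \frac{617}{11} = - \frac{48126}{11}$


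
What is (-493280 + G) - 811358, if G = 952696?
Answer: -351942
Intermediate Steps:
(-493280 + G) - 811358 = (-493280 + 952696) - 811358 = 459416 - 811358 = -351942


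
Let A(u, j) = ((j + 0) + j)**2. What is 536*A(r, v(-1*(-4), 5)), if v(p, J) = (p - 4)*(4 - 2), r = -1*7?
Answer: 0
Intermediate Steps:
r = -7
v(p, J) = -8 + 2*p (v(p, J) = (-4 + p)*2 = -8 + 2*p)
A(u, j) = 4*j**2 (A(u, j) = (j + j)**2 = (2*j)**2 = 4*j**2)
536*A(r, v(-1*(-4), 5)) = 536*(4*(-8 + 2*(-1*(-4)))**2) = 536*(4*(-8 + 2*4)**2) = 536*(4*(-8 + 8)**2) = 536*(4*0**2) = 536*(4*0) = 536*0 = 0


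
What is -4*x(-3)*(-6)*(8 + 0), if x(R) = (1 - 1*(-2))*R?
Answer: -1728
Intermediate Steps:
x(R) = 3*R (x(R) = (1 + 2)*R = 3*R)
-4*x(-3)*(-6)*(8 + 0) = -4*(3*(-3))*(-6)*(8 + 0) = -4*(-9*(-6))*8 = -216*8 = -4*432 = -1728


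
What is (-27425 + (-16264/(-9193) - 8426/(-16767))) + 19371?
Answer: -1241085596968/154139031 ≈ -8051.7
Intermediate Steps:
(-27425 + (-16264/(-9193) - 8426/(-16767))) + 19371 = (-27425 + (-16264*(-1/9193) - 8426*(-1/16767))) + 19371 = (-27425 + (16264/9193 + 8426/16767)) + 19371 = (-27425 + 350158706/154139031) + 19371 = -4226912766469/154139031 + 19371 = -1241085596968/154139031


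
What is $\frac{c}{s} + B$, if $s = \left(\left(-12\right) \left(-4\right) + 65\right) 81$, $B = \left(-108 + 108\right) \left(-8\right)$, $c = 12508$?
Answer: $\frac{12508}{9153} \approx 1.3665$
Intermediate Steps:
$B = 0$ ($B = 0 \left(-8\right) = 0$)
$s = 9153$ ($s = \left(48 + 65\right) 81 = 113 \cdot 81 = 9153$)
$\frac{c}{s} + B = \frac{12508}{9153} + 0 = \frac{12508}{9153}$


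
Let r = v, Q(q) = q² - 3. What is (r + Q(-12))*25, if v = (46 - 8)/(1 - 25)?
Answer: 41825/12 ≈ 3485.4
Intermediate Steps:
Q(q) = -3 + q²
v = -19/12 (v = 38/(-24) = 38*(-1/24) = -19/12 ≈ -1.5833)
r = -19/12 ≈ -1.5833
(r + Q(-12))*25 = (-19/12 + (-3 + (-12)²))*25 = (-19/12 + (-3 + 144))*25 = (-19/12 + 141)*25 = (1673/12)*25 = 41825/12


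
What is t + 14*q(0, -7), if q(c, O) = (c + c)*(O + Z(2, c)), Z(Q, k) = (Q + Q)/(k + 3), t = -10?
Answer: -10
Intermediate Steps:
Z(Q, k) = 2*Q/(3 + k) (Z(Q, k) = (2*Q)/(3 + k) = 2*Q/(3 + k))
q(c, O) = 2*c*(O + 4/(3 + c)) (q(c, O) = (c + c)*(O + 2*2/(3 + c)) = (2*c)*(O + 4/(3 + c)) = 2*c*(O + 4/(3 + c)))
t + 14*q(0, -7) = -10 + 14*(2*0*(4 - 7*(3 + 0))/(3 + 0)) = -10 + 14*(2*0*(4 - 7*3)/3) = -10 + 14*(2*0*(⅓)*(4 - 21)) = -10 + 14*(2*0*(⅓)*(-17)) = -10 + 14*0 = -10 + 0 = -10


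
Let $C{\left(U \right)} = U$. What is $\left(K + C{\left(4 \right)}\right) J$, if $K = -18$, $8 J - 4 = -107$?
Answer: $\frac{721}{4} \approx 180.25$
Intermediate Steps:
$J = - \frac{103}{8}$ ($J = \frac{1}{2} + \frac{1}{8} \left(-107\right) = \frac{1}{2} - \frac{107}{8} = - \frac{103}{8} \approx -12.875$)
$\left(K + C{\left(4 \right)}\right) J = \left(-18 + 4\right) \left(- \frac{103}{8}\right) = \left(-14\right) \left(- \frac{103}{8}\right) = \frac{721}{4}$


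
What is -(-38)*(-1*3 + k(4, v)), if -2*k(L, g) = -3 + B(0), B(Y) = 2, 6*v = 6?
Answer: -95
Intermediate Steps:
v = 1 (v = (⅙)*6 = 1)
k(L, g) = ½ (k(L, g) = -(-3 + 2)/2 = -½*(-1) = ½)
-(-38)*(-1*3 + k(4, v)) = -(-38)*(-1*3 + ½) = -(-38)*(-3 + ½) = -(-38)*(-5)/2 = -19*5 = -95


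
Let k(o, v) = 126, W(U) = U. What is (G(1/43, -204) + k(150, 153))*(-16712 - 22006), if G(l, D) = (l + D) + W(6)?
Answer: 119832210/43 ≈ 2.7868e+6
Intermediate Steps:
G(l, D) = 6 + D + l (G(l, D) = (l + D) + 6 = (D + l) + 6 = 6 + D + l)
(G(1/43, -204) + k(150, 153))*(-16712 - 22006) = ((6 - 204 + 1/43) + 126)*(-16712 - 22006) = ((6 - 204 + 1/43) + 126)*(-38718) = (-8513/43 + 126)*(-38718) = -3095/43*(-38718) = 119832210/43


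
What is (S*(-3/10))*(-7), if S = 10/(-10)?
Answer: -21/10 ≈ -2.1000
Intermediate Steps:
S = -1 (S = 10*(-⅒) = -1)
(S*(-3/10))*(-7) = -(-3)/10*(-7) = -1*(-3/10)*(-7) = (3/10)*(-7) = -21/10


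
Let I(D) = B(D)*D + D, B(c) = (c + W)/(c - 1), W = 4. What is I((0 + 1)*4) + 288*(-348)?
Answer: -300628/3 ≈ -1.0021e+5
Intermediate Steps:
B(c) = (4 + c)/(-1 + c) (B(c) = (c + 4)/(c - 1) = (4 + c)/(-1 + c))
I(D) = D + D*(4 + D)/(-1 + D) (I(D) = ((4 + D)/(-1 + D))*D + D = D*(4 + D)/(-1 + D) + D = D + D*(4 + D)/(-1 + D))
I((0 + 1)*4) + 288*(-348) = ((0 + 1)*4)*(3 + 2*((0 + 1)*4))/(-1 + (0 + 1)*4) + 288*(-348) = (1*4)*(3 + 2*(1*4))/(-1 + 1*4) - 100224 = 4*(3 + 2*4)/(-1 + 4) - 100224 = 4*(3 + 8)/3 - 100224 = 4*(⅓)*11 - 100224 = 44/3 - 100224 = -300628/3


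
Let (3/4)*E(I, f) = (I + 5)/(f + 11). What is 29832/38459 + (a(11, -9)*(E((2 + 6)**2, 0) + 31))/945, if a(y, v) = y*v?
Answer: -13520387/4038195 ≈ -3.3481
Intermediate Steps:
a(y, v) = v*y
E(I, f) = 4*(5 + I)/(3*(11 + f)) (E(I, f) = 4*((I + 5)/(f + 11))/3 = 4*((5 + I)/(11 + f))/3 = 4*(5 + I)/(3*(11 + f)))
29832/38459 + (a(11, -9)*(E((2 + 6)**2, 0) + 31))/945 = 29832/38459 + ((-9*11)*(4*(5 + (2 + 6)**2)/(3*(11 + 0)) + 31))/945 = 29832*(1/38459) - 99*((4/3)*(5 + 8**2)/11 + 31)*(1/945) = 29832/38459 - 99*((4/3)*(1/11)*(5 + 64) + 31)*(1/945) = 29832/38459 - 99*((4/3)*(1/11)*69 + 31)*(1/945) = 29832/38459 - 99*(92/11 + 31)*(1/945) = 29832/38459 - 99*433/11*(1/945) = 29832/38459 - 3897*1/945 = 29832/38459 - 433/105 = -13520387/4038195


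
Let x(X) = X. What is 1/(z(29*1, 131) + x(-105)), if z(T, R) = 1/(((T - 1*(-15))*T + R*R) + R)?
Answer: -18568/1949639 ≈ -0.0095238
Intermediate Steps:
z(T, R) = 1/(R + R**2 + T*(15 + T)) (z(T, R) = 1/(((T + 15)*T + R**2) + R) = 1/(((15 + T)*T + R**2) + R) = 1/((T*(15 + T) + R**2) + R) = 1/((R**2 + T*(15 + T)) + R) = 1/(R + R**2 + T*(15 + T)))
1/(z(29*1, 131) + x(-105)) = 1/(1/(131 + 131**2 + (29*1)**2 + 15*(29*1)) - 105) = 1/(1/(131 + 17161 + 29**2 + 15*29) - 105) = 1/(1/(131 + 17161 + 841 + 435) - 105) = 1/(1/18568 - 105) = 1/(-1949639/18568) = -18568/1949639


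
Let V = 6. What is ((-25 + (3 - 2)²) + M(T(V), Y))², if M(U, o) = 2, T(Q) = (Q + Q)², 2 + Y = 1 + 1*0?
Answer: 484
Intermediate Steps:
Y = -1 (Y = -2 + (1 + 1*0) = -2 + (1 + 0) = -2 + 1 = -1)
T(Q) = 4*Q² (T(Q) = (2*Q)² = 4*Q²)
((-25 + (3 - 2)²) + M(T(V), Y))² = ((-25 + (3 - 2)²) + 2)² = ((-25 + 1²) + 2)² = ((-25 + 1) + 2)² = (-24 + 2)² = (-22)² = 484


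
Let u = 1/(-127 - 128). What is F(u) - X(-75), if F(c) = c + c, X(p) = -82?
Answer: 20908/255 ≈ 81.992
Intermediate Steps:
u = -1/255 (u = 1/(-255) = -1/255 ≈ -0.0039216)
F(c) = 2*c
F(u) - X(-75) = 2*(-1/255) - 1*(-82) = -2/255 + 82 = 20908/255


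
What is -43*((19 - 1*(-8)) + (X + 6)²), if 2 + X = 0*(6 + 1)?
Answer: -1849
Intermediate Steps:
X = -2 (X = -2 + 0*(6 + 1) = -2 + 0*7 = -2 + 0 = -2)
-43*((19 - 1*(-8)) + (X + 6)²) = -43*((19 - 1*(-8)) + (-2 + 6)²) = -43*((19 + 8) + 4²) = -43*(27 + 16) = -43*43 = -1849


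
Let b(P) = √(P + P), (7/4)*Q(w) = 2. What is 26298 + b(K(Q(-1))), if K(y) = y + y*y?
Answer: 26298 + 4*√15/7 ≈ 26300.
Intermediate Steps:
Q(w) = 8/7 (Q(w) = (4/7)*2 = 8/7)
K(y) = y + y²
b(P) = √2*√P (b(P) = √(2*P) = √2*√P)
26298 + b(K(Q(-1))) = 26298 + √2*√(8*(1 + 8/7)/7) = 26298 + √2*√((8/7)*(15/7)) = 26298 + √2*√(120/49) = 26298 + √2*(2*√30/7) = 26298 + 4*√15/7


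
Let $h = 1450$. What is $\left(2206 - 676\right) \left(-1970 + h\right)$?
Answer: $-795600$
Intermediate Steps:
$\left(2206 - 676\right) \left(-1970 + h\right) = \left(2206 - 676\right) \left(-1970 + 1450\right) = 1530 \left(-520\right) = -795600$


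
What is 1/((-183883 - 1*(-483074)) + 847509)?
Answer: 1/1146700 ≈ 8.7207e-7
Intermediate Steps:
1/((-183883 - 1*(-483074)) + 847509) = 1/((-183883 + 483074) + 847509) = 1/(299191 + 847509) = 1/1146700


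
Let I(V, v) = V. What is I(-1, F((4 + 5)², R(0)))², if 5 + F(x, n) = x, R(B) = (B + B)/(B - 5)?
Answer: 1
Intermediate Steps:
R(B) = 2*B/(-5 + B) (R(B) = (2*B)/(-5 + B) = 2*B/(-5 + B))
F(x, n) = -5 + x
I(-1, F((4 + 5)², R(0)))² = (-1)² = 1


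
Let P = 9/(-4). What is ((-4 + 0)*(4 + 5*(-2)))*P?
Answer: -54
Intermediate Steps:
P = -9/4 (P = 9*(-1/4) = -9/4 ≈ -2.2500)
((-4 + 0)*(4 + 5*(-2)))*P = ((-4 + 0)*(4 + 5*(-2)))*(-9/4) = -4*(4 - 10)*(-9/4) = -4*(-6)*(-9/4) = 24*(-9/4) = -54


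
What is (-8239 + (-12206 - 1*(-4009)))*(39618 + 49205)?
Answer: -1459894828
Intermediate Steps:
(-8239 + (-12206 - 1*(-4009)))*(39618 + 49205) = (-8239 + (-12206 + 4009))*88823 = (-8239 - 8197)*88823 = -16436*88823 = -1459894828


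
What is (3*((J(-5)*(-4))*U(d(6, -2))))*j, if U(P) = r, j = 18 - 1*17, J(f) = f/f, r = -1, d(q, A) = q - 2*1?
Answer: 12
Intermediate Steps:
d(q, A) = -2 + q (d(q, A) = q - 2 = -2 + q)
J(f) = 1
j = 1 (j = 18 - 17 = 1)
U(P) = -1
(3*((J(-5)*(-4))*U(d(6, -2))))*j = (3*((1*(-4))*(-1)))*1 = (3*(-4*(-1)))*1 = (3*4)*1 = 12*1 = 12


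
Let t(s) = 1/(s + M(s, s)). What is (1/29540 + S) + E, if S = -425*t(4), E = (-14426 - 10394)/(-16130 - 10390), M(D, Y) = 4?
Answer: -120249877/2304120 ≈ -52.189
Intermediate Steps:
t(s) = 1/(4 + s) (t(s) = 1/(s + 4) = 1/(4 + s))
E = 73/78 (E = -24820/(-26520) = -24820*(-1/26520) = 73/78 ≈ 0.93590)
S = -425/8 (S = -425/(4 + 4) = -425/8 ≈ -53.125)
(1/29540 + S) + E = (1/29540 - 425/8) + 73/78 = -3138623/59080 + 73/78 = -120249877/2304120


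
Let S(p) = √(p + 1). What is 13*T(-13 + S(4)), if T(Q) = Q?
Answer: -169 + 13*√5 ≈ -139.93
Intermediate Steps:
S(p) = √(1 + p)
13*T(-13 + S(4)) = 13*(-13 + √(1 + 4)) = 13*(-13 + √5) = -169 + 13*√5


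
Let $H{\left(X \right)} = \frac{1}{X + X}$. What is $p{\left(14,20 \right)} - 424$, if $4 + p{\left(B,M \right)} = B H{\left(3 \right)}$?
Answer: $- \frac{1277}{3} \approx -425.67$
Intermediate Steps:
$H{\left(X \right)} = \frac{1}{2 X}$
$p{\left(B,M \right)} = -4 + \frac{B}{6}$ ($p{\left(B,M \right)} = -4 + B \frac{1}{2 \cdot 3} = -4 + B \frac{1}{2} \cdot \frac{1}{3} = -4 + B \frac{1}{6} = -4 + \frac{B}{6}$)
$p{\left(14,20 \right)} - 424 = \left(-4 + \frac{1}{6} \cdot 14\right) - 424 = \left(-4 + \frac{7}{3}\right) - 424 = - \frac{5}{3} - 424 = - \frac{1277}{3}$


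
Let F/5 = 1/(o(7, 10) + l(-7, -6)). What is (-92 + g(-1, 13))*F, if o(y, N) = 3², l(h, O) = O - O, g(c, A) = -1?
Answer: -155/3 ≈ -51.667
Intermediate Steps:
l(h, O) = 0
o(y, N) = 9
F = 5/9 (F = 5/(9 + 0) = 5/9 ≈ 0.55556)
(-92 + g(-1, 13))*F = (-92 - 1)*(5/9) = -93*5/9 = -155/3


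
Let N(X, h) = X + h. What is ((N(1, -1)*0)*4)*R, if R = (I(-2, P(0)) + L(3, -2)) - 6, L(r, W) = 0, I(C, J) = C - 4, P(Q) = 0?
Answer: 0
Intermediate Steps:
I(C, J) = -4 + C
R = -12 (R = ((-4 - 2) + 0) - 6 = (-6 + 0) - 6 = -6 - 6 = -12)
((N(1, -1)*0)*4)*R = (((1 - 1)*0)*4)*(-12) = ((0*0)*4)*(-12) = (0*4)*(-12) = 0*(-12) = 0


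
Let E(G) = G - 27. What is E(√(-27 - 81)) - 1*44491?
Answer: -44518 + 6*I*√3 ≈ -44518.0 + 10.392*I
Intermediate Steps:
E(G) = -27 + G
E(√(-27 - 81)) - 1*44491 = (-27 + √(-27 - 81)) - 1*44491 = (-27 + √(-108)) - 44491 = (-27 + 6*I*√3) - 44491 = -44518 + 6*I*√3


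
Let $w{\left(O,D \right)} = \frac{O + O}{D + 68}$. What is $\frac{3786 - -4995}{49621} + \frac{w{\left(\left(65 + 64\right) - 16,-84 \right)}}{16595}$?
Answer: $\frac{1160158387}{6587683960} \approx 0.17611$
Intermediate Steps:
$w{\left(O,D \right)} = \frac{2 O}{68 + D}$
$\frac{3786 - -4995}{49621} + \frac{w{\left(\left(65 + 64\right) - 16,-84 \right)}}{16595} = \frac{3786 - -4995}{49621} + \frac{2 \left(\left(65 + 64\right) - 16\right) \frac{1}{68 - 84}}{16595} = \left(3786 + 4995\right) \frac{1}{49621} + \frac{2 \left(129 - 16\right)}{-16} \cdot \frac{1}{16595} = 8781 \cdot \frac{1}{49621} + 2 \cdot 113 \left(- \frac{1}{16}\right) \frac{1}{16595} = \frac{8781}{49621} - \frac{113}{132760} = \frac{1160158387}{6587683960}$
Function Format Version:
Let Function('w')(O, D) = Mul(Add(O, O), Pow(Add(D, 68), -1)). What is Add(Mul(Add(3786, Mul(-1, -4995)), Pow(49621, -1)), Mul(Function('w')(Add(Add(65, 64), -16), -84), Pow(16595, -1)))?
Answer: Rational(1160158387, 6587683960) ≈ 0.17611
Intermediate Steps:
Function('w')(O, D) = Mul(2, O, Pow(Add(68, D), -1)) (Function('w')(O, D) = Mul(Mul(2, O), Pow(Add(68, D), -1)) = Mul(2, O, Pow(Add(68, D), -1)))
Add(Mul(Add(3786, Mul(-1, -4995)), Pow(49621, -1)), Mul(Function('w')(Add(Add(65, 64), -16), -84), Pow(16595, -1))) = Add(Mul(Add(3786, Mul(-1, -4995)), Pow(49621, -1)), Mul(Mul(2, Add(Add(65, 64), -16), Pow(Add(68, -84), -1)), Pow(16595, -1))) = Add(Mul(Add(3786, 4995), Rational(1, 49621)), Mul(Mul(2, Add(129, -16), Pow(-16, -1)), Rational(1, 16595))) = Add(Mul(8781, Rational(1, 49621)), Mul(Mul(2, 113, Rational(-1, 16)), Rational(1, 16595))) = Add(Rational(8781, 49621), Mul(Rational(-113, 8), Rational(1, 16595))) = Add(Rational(8781, 49621), Rational(-113, 132760)) = Rational(1160158387, 6587683960)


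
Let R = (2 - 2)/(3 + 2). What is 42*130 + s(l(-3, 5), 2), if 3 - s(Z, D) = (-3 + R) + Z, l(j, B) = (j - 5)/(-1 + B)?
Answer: 5468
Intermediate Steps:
l(j, B) = (-5 + j)/(-1 + B)
R = 0 (R = 0/5 = 0*(⅕) = 0)
s(Z, D) = 6 - Z (s(Z, D) = 3 - ((-3 + 0) + Z) = 3 - (-3 + Z) = 3 + (3 - Z) = 6 - Z)
42*130 + s(l(-3, 5), 2) = 42*130 + (6 - (-5 - 3)/(-1 + 5)) = 5460 + (6 - (-8)/4) = 5460 + (6 - 1*(-2)) = 5460 + (6 + 2) = 5460 + 8 = 5468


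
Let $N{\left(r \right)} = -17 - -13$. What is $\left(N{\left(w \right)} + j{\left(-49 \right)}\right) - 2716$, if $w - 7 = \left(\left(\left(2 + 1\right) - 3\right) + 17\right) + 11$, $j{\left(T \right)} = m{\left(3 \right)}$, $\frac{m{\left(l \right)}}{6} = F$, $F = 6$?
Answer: $-2684$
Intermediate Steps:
$m{\left(l \right)} = 36$ ($m{\left(l \right)} = 6 \cdot 6 = 36$)
$j{\left(T \right)} = 36$
$w = 35$ ($w = 7 + \left(\left(\left(\left(2 + 1\right) - 3\right) + 17\right) + 11\right) = 7 + \left(\left(\left(3 - 3\right) + 17\right) + 11\right) = 7 + \left(\left(0 + 17\right) + 11\right) = 7 + \left(17 + 11\right) = 7 + 28 = 35$)
$N{\left(r \right)} = -4$ ($N{\left(r \right)} = -17 + 13 = -4$)
$\left(N{\left(w \right)} + j{\left(-49 \right)}\right) - 2716 = \left(-4 + 36\right) - 2716 = 32 - 2716 = -2684$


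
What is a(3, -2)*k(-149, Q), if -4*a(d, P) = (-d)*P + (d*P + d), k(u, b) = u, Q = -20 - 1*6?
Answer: 447/4 ≈ 111.75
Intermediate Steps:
Q = -26 (Q = -20 - 6 = -26)
a(d, P) = -d/4 (a(d, P) = -((-d)*P + (d*P + d))/4 = -(-P*d + (P*d + d))/4 = -(-P*d + (d + P*d))/4 = -d/4)
a(3, -2)*k(-149, Q) = -1/4*3*(-149) = -3/4*(-149) = 447/4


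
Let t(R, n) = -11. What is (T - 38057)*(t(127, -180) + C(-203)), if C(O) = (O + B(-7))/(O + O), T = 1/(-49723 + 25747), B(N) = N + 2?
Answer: 1942615913657/4867128 ≈ 3.9913e+5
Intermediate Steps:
B(N) = 2 + N
T = -1/23976 (T = 1/(-23976) = -1/23976 ≈ -4.1708e-5)
C(O) = (-5 + O)/(2*O) (C(O) = (O + (2 - 7))/(O + O) = (O - 5)/((2*O)) = (-5 + O)*(1/(2*O)) = (-5 + O)/(2*O))
(T - 38057)*(t(127, -180) + C(-203)) = (-1/23976 - 38057)*(-11 + (1/2)*(-5 - 203)/(-203)) = -912454633*(-11 + (1/2)*(-1/203)*(-208))/23976 = -912454633*(-11 + 104/203)/23976 = -912454633/23976*(-2129/203) = 1942615913657/4867128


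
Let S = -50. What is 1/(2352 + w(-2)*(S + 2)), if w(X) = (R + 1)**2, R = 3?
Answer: 1/1584 ≈ 0.00063131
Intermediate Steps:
w(X) = 16 (w(X) = (3 + 1)**2 = 4**2 = 16)
1/(2352 + w(-2)*(S + 2)) = 1/(2352 + 16*(-50 + 2)) = 1/(2352 + 16*(-48)) = 1/(2352 - 768) = 1/1584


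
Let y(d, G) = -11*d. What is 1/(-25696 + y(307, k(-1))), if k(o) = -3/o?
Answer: -1/29073 ≈ -3.4396e-5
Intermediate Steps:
1/(-25696 + y(307, k(-1))) = 1/(-25696 - 11*307) = 1/(-25696 - 3377) = 1/(-29073) = -1/29073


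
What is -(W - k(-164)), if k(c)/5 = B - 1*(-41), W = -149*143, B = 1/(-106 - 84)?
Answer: 817455/38 ≈ 21512.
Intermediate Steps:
B = -1/190 (B = 1/(-190) = -1/190 ≈ -0.0052632)
W = -21307
k(c) = 7789/38 (k(c) = 5*(-1/190 - 1*(-41)) = 5*(-1/190 + 41) = 5*(7789/190) = 7789/38)
-(W - k(-164)) = -(-21307 - 1*7789/38) = -(-21307 - 7789/38) = -1*(-817455/38) = 817455/38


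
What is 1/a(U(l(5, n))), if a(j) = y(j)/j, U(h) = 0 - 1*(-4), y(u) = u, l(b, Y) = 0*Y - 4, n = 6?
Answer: 1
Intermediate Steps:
l(b, Y) = -4 (l(b, Y) = 0 - 4 = -4)
U(h) = 4 (U(h) = 0 + 4 = 4)
a(j) = 1 (a(j) = j/j = 1)
1/a(U(l(5, n))) = 1/1 = 1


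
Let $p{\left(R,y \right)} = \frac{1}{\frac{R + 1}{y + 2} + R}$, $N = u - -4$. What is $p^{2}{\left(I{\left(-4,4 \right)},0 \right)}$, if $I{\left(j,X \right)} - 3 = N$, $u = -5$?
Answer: $\frac{4}{49} \approx 0.081633$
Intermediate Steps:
$N = -1$ ($N = -5 - -4 = -5 + 4 = -1$)
$I{\left(j,X \right)} = 2$ ($I{\left(j,X \right)} = 3 - 1 = 2$)
$p{\left(R,y \right)} = \frac{1}{R + \frac{1 + R}{2 + y}}$ ($p{\left(R,y \right)} = \frac{1}{\frac{1 + R}{2 + y} + R} = \frac{1}{R + \frac{1 + R}{2 + y}}$)
$p^{2}{\left(I{\left(-4,4 \right)},0 \right)} = \left(\frac{2 + 0}{1 + 3 \cdot 2 + 2 \cdot 0}\right)^{2} = \left(\frac{1}{1 + 6 + 0} \cdot 2\right)^{2} = \left(\frac{1}{7} \cdot 2\right)^{2} = \left(\frac{2}{7}\right)^{2} = \frac{4}{49}$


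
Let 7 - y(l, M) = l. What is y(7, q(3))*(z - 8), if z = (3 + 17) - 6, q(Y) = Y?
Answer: 0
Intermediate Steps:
y(l, M) = 7 - l
z = 14 (z = 20 - 6 = 14)
y(7, q(3))*(z - 8) = (7 - 1*7)*(14 - 8) = (7 - 7)*6 = 0*6 = 0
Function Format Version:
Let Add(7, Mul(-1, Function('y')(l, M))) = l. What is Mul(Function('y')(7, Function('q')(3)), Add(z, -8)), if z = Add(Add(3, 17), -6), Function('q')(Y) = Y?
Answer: 0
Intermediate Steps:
Function('y')(l, M) = Add(7, Mul(-1, l))
z = 14 (z = Add(20, -6) = 14)
Mul(Function('y')(7, Function('q')(3)), Add(z, -8)) = Mul(Add(7, Mul(-1, 7)), Add(14, -8)) = Mul(Add(7, -7), 6) = Mul(0, 6) = 0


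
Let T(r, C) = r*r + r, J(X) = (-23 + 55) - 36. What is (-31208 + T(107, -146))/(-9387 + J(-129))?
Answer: 19652/9391 ≈ 2.0926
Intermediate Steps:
J(X) = -4 (J(X) = 32 - 36 = -4)
T(r, C) = r + r**2 (T(r, C) = r**2 + r = r + r**2)
(-31208 + T(107, -146))/(-9387 + J(-129)) = (-31208 + 107*(1 + 107))/(-9387 - 4) = (-31208 + 107*108)/(-9391) = (-31208 + 11556)*(-1/9391) = -19652*(-1/9391) = 19652/9391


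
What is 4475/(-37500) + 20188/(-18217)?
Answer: -33542843/27325500 ≈ -1.2275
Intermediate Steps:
4475/(-37500) + 20188/(-18217) = 4475*(-1/37500) + 20188*(-1/18217) = -179/1500 - 20188/18217 = -33542843/27325500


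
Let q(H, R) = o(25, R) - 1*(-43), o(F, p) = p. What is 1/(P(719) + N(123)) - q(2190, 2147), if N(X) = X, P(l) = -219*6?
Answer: -2608291/1191 ≈ -2190.0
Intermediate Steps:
P(l) = -1314
q(H, R) = 43 + R (q(H, R) = R - 1*(-43) = R + 43 = 43 + R)
1/(P(719) + N(123)) - q(2190, 2147) = 1/(-1314 + 123) - (43 + 2147) = 1/(-1191) - 1*2190 = -1/1191 - 2190 = -2608291/1191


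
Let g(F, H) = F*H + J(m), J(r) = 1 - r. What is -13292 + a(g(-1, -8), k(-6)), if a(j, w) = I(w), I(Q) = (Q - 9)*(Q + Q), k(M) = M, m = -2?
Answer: -13112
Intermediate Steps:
I(Q) = 2*Q*(-9 + Q) (I(Q) = (-9 + Q)*(2*Q) = 2*Q*(-9 + Q))
g(F, H) = 3 + F*H (g(F, H) = F*H + (1 - 1*(-2)) = F*H + (1 + 2) = F*H + 3 = 3 + F*H)
a(j, w) = 2*w*(-9 + w)
-13292 + a(g(-1, -8), k(-6)) = -13292 + 2*(-6)*(-9 - 6) = -13292 + 2*(-6)*(-15) = -13292 + 180 = -13112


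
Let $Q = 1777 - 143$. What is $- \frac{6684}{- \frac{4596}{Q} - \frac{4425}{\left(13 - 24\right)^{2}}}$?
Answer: $\frac{220253396}{1297761} \approx 169.72$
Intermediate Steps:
$Q = 1634$
$- \frac{6684}{- \frac{4596}{Q} - \frac{4425}{\left(13 - 24\right)^{2}}} = - \frac{6684}{- \frac{4596}{1634} - \frac{4425}{\left(13 - 24\right)^{2}}} = - \frac{6684}{\left(-4596\right) \frac{1}{1634} - \frac{4425}{\left(-11\right)^{2}}} = - \frac{6684}{- \frac{2298}{817} - \frac{4425}{121}} = - \frac{6684}{- \frac{3893283}{98857}} = \left(-6684\right) \left(- \frac{98857}{3893283}\right) = \frac{220253396}{1297761}$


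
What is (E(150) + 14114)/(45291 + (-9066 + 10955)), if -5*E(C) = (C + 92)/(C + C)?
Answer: 1512197/5055000 ≈ 0.29915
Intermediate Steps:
E(C) = -(92 + C)/(10*C) (E(C) = -(C + 92)/(5*(C + C)) = -(92 + C)/(5*(2*C)) = -(92 + C)*1/(2*C)/5 = -(92 + C)/(10*C))
(E(150) + 14114)/(45291 + (-9066 + 10955)) = ((⅒)*(-92 - 1*150)/150 + 14114)/(45291 + (-9066 + 10955)) = ((⅒)*(1/150)*(-92 - 150) + 14114)/(45291 + 1889) = ((⅒)*(1/150)*(-242) + 14114)/47180 = (-121/750 + 14114)*(1/47180) = (10585379/750)*(1/47180) = 1512197/5055000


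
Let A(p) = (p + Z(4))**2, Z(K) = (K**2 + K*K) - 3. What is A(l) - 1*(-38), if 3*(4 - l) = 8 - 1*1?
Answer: 8806/9 ≈ 978.44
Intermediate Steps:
Z(K) = -3 + 2*K**2 (Z(K) = (K**2 + K**2) - 3 = 2*K**2 - 3 = -3 + 2*K**2)
l = 5/3 (l = 4 - (8 - 1*1)/3 = 4 - (8 - 1)/3 = 4 - 1/3*7 = 4 - 7/3 = 5/3 ≈ 1.6667)
A(p) = (29 + p)**2 (A(p) = (p + (-3 + 2*4**2))**2 = (p + (-3 + 2*16))**2 = (p + (-3 + 32))**2 = (p + 29)**2 = (29 + p)**2)
A(l) - 1*(-38) = (29 + 5/3)**2 - 1*(-38) = (92/3)**2 + 38 = 8464/9 + 38 = 8806/9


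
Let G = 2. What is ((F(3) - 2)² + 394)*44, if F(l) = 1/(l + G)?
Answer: 436964/25 ≈ 17479.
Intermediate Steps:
F(l) = 1/(2 + l) (F(l) = 1/(l + 2) = 1/(2 + l))
((F(3) - 2)² + 394)*44 = ((1/(2 + 3) - 2)² + 394)*44 = ((1/5 - 2)² + 394)*44 = ((⅕ - 2)² + 394)*44 = ((-9/5)² + 394)*44 = (81/25 + 394)*44 = (9931/25)*44 = 436964/25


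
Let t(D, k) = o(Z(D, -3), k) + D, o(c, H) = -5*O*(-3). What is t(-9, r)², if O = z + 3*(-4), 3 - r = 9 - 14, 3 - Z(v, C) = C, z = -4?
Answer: 62001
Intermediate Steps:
Z(v, C) = 3 - C
r = 8 (r = 3 - (9 - 14) = 3 - 1*(-5) = 3 + 5 = 8)
O = -16 (O = -4 + 3*(-4) = -4 - 12 = -16)
o(c, H) = -240 (o(c, H) = -5*(-16)*(-3) = 80*(-3) = -240)
t(D, k) = -240 + D
t(-9, r)² = (-240 - 9)² = (-249)² = 62001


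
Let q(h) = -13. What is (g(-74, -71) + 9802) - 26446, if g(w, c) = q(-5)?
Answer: -16657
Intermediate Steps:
g(w, c) = -13
(g(-74, -71) + 9802) - 26446 = (-13 + 9802) - 26446 = 9789 - 26446 = -16657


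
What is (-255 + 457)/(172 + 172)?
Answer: 101/172 ≈ 0.58721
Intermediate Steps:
(-255 + 457)/(172 + 172) = 202/344 = 202*(1/344) = 101/172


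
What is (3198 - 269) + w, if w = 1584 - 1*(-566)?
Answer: 5079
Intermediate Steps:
w = 2150 (w = 1584 + 566 = 2150)
(3198 - 269) + w = (3198 - 269) + 2150 = 2929 + 2150 = 5079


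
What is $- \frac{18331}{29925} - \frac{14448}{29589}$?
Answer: $- \frac{46416779}{42164325} \approx -1.1009$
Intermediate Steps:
$- \frac{18331}{29925} - \frac{14448}{29589} = \left(-18331\right) \frac{1}{29925} - \frac{688}{1409} = - \frac{18331}{29925} - \frac{688}{1409} = - \frac{46416779}{42164325}$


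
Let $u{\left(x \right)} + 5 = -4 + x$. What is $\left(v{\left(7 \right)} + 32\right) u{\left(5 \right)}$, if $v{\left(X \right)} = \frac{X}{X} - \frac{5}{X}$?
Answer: $- \frac{904}{7} \approx -129.14$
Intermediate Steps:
$u{\left(x \right)} = -9 + x$ ($u{\left(x \right)} = -5 + \left(-4 + x\right) = -9 + x$)
$v{\left(X \right)} = 1 - \frac{5}{X}$
$\left(v{\left(7 \right)} + 32\right) u{\left(5 \right)} = \left(\frac{-5 + 7}{7} + 32\right) \left(-9 + 5\right) = \left(\frac{1}{7} \cdot 2 + 32\right) \left(-4\right) = \left(\frac{2}{7} + 32\right) \left(-4\right) = \frac{226}{7} \left(-4\right) = - \frac{904}{7}$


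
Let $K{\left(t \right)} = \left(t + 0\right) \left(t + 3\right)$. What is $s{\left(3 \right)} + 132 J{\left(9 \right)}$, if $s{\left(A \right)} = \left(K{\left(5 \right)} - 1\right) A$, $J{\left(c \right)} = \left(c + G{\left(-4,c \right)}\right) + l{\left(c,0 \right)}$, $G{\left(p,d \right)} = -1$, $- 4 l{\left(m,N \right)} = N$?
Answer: $1173$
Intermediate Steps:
$l{\left(m,N \right)} = - \frac{N}{4}$
$J{\left(c \right)} = -1 + c$ ($J{\left(c \right)} = \left(c - 1\right) - 0 = \left(-1 + c\right) + 0 = -1 + c$)
$K{\left(t \right)} = t \left(3 + t\right)$
$s{\left(A \right)} = 39 A$ ($s{\left(A \right)} = \left(5 \left(3 + 5\right) - 1\right) A = \left(5 \cdot 8 - 1\right) A = \left(40 - 1\right) A = 39 A$)
$s{\left(3 \right)} + 132 J{\left(9 \right)} = 39 \cdot 3 + 132 \left(-1 + 9\right) = 117 + 132 \cdot 8 = 117 + 1056 = 1173$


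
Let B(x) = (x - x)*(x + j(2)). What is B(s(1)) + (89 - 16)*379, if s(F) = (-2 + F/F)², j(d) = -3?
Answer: 27667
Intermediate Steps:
s(F) = 1 (s(F) = (-2 + 1)² = (-1)² = 1)
B(x) = 0 (B(x) = (x - x)*(x - 3) = 0*(-3 + x) = 0)
B(s(1)) + (89 - 16)*379 = 0 + (89 - 16)*379 = 0 + 73*379 = 0 + 27667 = 27667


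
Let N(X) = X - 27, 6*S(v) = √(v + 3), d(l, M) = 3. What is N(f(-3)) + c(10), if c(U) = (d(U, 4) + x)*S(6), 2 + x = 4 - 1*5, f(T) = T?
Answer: -30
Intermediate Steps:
S(v) = √(3 + v)/6 (S(v) = √(v + 3)/6 = √(3 + v)/6)
N(X) = -27 + X
x = -3 (x = -2 + (4 - 1*5) = -2 + (4 - 5) = -2 - 1 = -3)
c(U) = 0 (c(U) = (3 - 3)*(√(3 + 6)/6) = 0*(√9/6) = 0*((⅙)*3) = 0*(½) = 0)
N(f(-3)) + c(10) = (-27 - 3) + 0 = -30 + 0 = -30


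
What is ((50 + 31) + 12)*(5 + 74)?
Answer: 7347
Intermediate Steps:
((50 + 31) + 12)*(5 + 74) = (81 + 12)*79 = 93*79 = 7347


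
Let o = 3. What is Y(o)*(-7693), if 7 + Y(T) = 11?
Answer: -30772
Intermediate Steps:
Y(T) = 4 (Y(T) = -7 + 11 = 4)
Y(o)*(-7693) = 4*(-7693) = -30772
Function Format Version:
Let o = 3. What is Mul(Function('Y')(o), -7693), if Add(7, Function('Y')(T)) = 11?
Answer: -30772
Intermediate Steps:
Function('Y')(T) = 4 (Function('Y')(T) = Add(-7, 11) = 4)
Mul(Function('Y')(o), -7693) = Mul(4, -7693) = -30772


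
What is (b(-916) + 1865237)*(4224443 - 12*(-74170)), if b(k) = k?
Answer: 9535038061043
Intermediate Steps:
(b(-916) + 1865237)*(4224443 - 12*(-74170)) = (-916 + 1865237)*(4224443 - 12*(-74170)) = 1864321*(4224443 + 890040) = 1864321*5114483 = 9535038061043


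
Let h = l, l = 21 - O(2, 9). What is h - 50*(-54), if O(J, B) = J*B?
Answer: 2703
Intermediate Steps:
O(J, B) = B*J
l = 3 (l = 21 - 9*2 = 21 - 1*18 = 21 - 18 = 3)
h = 3
h - 50*(-54) = 3 - 50*(-54) = 3 + 2700 = 2703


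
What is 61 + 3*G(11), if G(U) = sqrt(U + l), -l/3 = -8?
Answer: 61 + 3*sqrt(35) ≈ 78.748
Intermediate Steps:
l = 24 (l = -3*(-8) = 24)
G(U) = sqrt(24 + U) (G(U) = sqrt(U + 24) = sqrt(24 + U))
61 + 3*G(11) = 61 + 3*sqrt(24 + 11) = 61 + 3*sqrt(35)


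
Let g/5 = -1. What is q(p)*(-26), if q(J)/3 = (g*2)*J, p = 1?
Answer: 780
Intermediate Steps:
g = -5 (g = 5*(-1) = -5)
q(J) = -30*J (q(J) = 3*((-5*2)*J) = 3*(-10*J) = -30*J)
q(p)*(-26) = -30*1*(-26) = -30*(-26) = 780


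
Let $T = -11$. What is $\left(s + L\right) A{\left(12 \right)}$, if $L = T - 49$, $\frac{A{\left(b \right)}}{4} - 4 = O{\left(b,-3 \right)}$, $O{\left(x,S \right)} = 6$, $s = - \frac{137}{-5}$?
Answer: $-1304$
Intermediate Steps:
$s = \frac{137}{5}$ ($s = \left(-137\right) \left(- \frac{1}{5}\right) = \frac{137}{5} \approx 27.4$)
$A{\left(b \right)} = 40$ ($A{\left(b \right)} = 16 + 4 \cdot 6 = 16 + 24 = 40$)
$L = -60$ ($L = -11 - 49 = -60$)
$\left(s + L\right) A{\left(12 \right)} = \left(\frac{137}{5} - 60\right) 40 = \left(- \frac{163}{5}\right) 40 = -1304$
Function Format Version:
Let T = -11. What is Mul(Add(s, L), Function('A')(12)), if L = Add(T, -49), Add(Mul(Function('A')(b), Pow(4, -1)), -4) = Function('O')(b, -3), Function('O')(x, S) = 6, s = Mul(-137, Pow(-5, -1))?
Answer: -1304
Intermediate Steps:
s = Rational(137, 5) (s = Mul(-137, Rational(-1, 5)) = Rational(137, 5) ≈ 27.400)
Function('A')(b) = 40 (Function('A')(b) = Add(16, Mul(4, 6)) = Add(16, 24) = 40)
L = -60 (L = Add(-11, -49) = -60)
Mul(Add(s, L), Function('A')(12)) = Mul(Add(Rational(137, 5), -60), 40) = Mul(Rational(-163, 5), 40) = -1304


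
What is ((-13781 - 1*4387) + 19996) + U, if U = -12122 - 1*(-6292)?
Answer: -4002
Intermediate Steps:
U = -5830 (U = -12122 + 6292 = -5830)
((-13781 - 1*4387) + 19996) + U = ((-13781 - 1*4387) + 19996) - 5830 = ((-13781 - 4387) + 19996) - 5830 = (-18168 + 19996) - 5830 = 1828 - 5830 = -4002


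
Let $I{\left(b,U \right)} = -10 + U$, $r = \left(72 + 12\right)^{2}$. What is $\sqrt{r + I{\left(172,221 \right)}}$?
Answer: $13 \sqrt{43} \approx 85.247$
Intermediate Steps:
$r = 7056$ ($r = 84^{2} = 7056$)
$\sqrt{r + I{\left(172,221 \right)}} = \sqrt{7056 + \left(-10 + 221\right)} = \sqrt{7056 + 211} = \sqrt{7267} = 13 \sqrt{43}$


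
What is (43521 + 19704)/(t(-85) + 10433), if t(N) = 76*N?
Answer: 63225/3973 ≈ 15.914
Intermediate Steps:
(43521 + 19704)/(t(-85) + 10433) = (43521 + 19704)/(76*(-85) + 10433) = 63225/(-6460 + 10433) = 63225/3973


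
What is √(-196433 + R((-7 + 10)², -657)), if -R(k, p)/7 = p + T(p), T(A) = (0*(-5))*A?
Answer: I*√191834 ≈ 437.99*I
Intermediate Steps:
T(A) = 0 (T(A) = 0*A = 0)
R(k, p) = -7*p (R(k, p) = -7*(p + 0) = -7*p)
√(-196433 + R((-7 + 10)², -657)) = √(-196433 - 7*(-657)) = √(-196433 + 4599) = √(-191834) = I*√191834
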